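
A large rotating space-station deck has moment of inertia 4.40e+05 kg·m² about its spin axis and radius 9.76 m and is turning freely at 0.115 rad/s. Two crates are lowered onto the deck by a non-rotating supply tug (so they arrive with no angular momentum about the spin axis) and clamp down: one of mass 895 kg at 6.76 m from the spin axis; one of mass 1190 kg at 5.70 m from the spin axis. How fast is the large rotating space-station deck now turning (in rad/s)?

ω_f ≈ 0.0974 rad/s

The added mass arrives with no angular momentum about the spin axis, and any external torque about the spin axis is negligible, so the system's angular momentum is conserved.
Added inertia Σmr² = (895)(6.76)² + (1190)(5.70)² = 79560 kg·m²; I_f = 4.400e+05 + 79560 = 5.196e+05 kg·m².
ω_f = I_p ω_i / I_f = (4.400e+05)(0.115) / 5.196e+05 = 0.09739 rad/s.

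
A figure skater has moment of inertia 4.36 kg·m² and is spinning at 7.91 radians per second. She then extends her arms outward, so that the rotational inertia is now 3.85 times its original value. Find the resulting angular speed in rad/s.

ω₂ ≈ 2.05 rad/s

No external torque acts about the spin axis, so angular momentum is conserved.
I₂ = 3.85 × 4.36 = 16.79 kg·m².
ω₂ = I₁ω₁ / I₂ = (4.360)(7.91 rad/s) / (16.79) = 2.055 rad/s.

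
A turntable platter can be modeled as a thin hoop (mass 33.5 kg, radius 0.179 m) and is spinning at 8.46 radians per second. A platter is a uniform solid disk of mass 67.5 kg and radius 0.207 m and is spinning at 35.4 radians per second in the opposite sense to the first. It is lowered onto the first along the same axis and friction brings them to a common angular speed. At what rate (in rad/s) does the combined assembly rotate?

|ω_f| ≈ 16.7 rad/s

No external torque acts about the common axis, so total angular momentum is conserved.
Moments of inertia: I_A = (33.5)(0.179)² = 1.073 kg·m²; I_B = ½(67.5)(0.207)² = 1.446 kg·m².
Taking A's sense as positive: L = (1.073)(8.46) − (1.446)(35.4) = -42.11 kg·m²·rad/s.
Combined I = 1.073 + 1.446 = 2.520 kg·m².
ω_f = L / I = -42.11 / 2.520 = -16.71 rad/s.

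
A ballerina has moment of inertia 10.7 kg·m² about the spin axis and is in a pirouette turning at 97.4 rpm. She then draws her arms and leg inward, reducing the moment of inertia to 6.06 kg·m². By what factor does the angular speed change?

With no external torque about the axis, L is conserved: I₁ω₁ = I₂ω₂.
ω₂/ω₁ = I₁/I₂ = 10.70 / 6.060 = 1.766.

ω₂/ω₁ ≈ 1.77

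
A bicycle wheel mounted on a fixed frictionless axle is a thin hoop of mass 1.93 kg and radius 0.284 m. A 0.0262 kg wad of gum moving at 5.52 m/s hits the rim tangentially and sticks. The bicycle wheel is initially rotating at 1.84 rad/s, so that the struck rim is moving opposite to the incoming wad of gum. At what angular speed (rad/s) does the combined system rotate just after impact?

The axle reaction passes through the axle and exerts no torque about it; angular momentum about the axle is conserved through the impact.
I_p = (1.93)(0.284)² = 0.1557 kg·m². Taking the sense of the wad of gum's angular momentum as positive, L_{wad} = m v R = (0.0262)(5.52)(0.284) = 0.04107 kg·m²/s.
L_i = −I_p ω_p + m v R = −(0.1557)(1.84) + 0.04107 = -0.2454 kg·m²/s.
After sticking, I_f = I_p + m R² = 0.1557 + (0.0262)(0.284)² = 0.1578 kg·m².
ω_f = L_i / I_f = -0.2454 / 0.1578 = -1.555 rad/s.

|ω_f| ≈ 1.56 rad/s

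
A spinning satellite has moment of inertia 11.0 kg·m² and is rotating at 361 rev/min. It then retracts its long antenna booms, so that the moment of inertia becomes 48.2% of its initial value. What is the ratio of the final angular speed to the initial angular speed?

Angular momentum about the spin axis is conserved since the torque about it is zero.
I₂ = 0.482 × 11.0 = 5.302 kg·m².
ω₂/ω₁ = I₁/I₂ = 11.00 / 5.302 = 2.075.

ω₂/ω₁ ≈ 2.07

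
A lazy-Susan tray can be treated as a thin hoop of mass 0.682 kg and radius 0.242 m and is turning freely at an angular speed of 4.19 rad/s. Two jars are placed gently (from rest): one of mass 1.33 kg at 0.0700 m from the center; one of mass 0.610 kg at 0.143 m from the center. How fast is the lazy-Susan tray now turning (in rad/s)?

The added mass arrives with no angular momentum about the center, and any external torque about the center is negligible, so the system's angular momentum is conserved.
I_p = (0.682)(0.242)² = 0.03994 kg·m².
Added inertia Σmr² = (1.33)(0.0700)² + (0.610)(0.143)² = 0.01899 kg·m²; I_f = 0.03994 + 0.01899 = 0.05893 kg·m².
ω_f = I_p ω_i / I_f = (0.03994)(4.19) / 0.05893 = 2.840 rad/s.

ω_f ≈ 2.84 rad/s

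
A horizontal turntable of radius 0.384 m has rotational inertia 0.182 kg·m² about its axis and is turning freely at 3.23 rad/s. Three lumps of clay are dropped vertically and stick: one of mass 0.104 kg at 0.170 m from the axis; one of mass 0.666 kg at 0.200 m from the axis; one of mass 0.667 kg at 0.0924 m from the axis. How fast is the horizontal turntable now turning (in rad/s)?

ω_f ≈ 2.70 rad/s

The added mass arrives with no angular momentum about the axis, and any external torque about the axis is negligible, so the system's angular momentum is conserved.
Added inertia Σmr² = (0.104)(0.170)² + (0.666)(0.200)² + (0.667)(0.0924)² = 0.03534 kg·m²; I_f = 0.1820 + 0.03534 = 0.2173 kg·m².
ω_f = I_p ω_i / I_f = (0.1820)(3.23) / 0.2173 = 2.705 rad/s.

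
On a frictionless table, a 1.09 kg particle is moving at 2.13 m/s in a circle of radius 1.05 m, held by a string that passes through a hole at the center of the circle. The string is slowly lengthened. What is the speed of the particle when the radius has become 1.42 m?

v₂ ≈ 1.57 m/s

The only horizontal force on the mass is along the cord (radial), so it exerts no torque about the hole and angular momentum m v r is conserved.
v₂ = v₁ r₁ / r₂ = (2.13)(1.05) / (1.42) = 1.575 m/s.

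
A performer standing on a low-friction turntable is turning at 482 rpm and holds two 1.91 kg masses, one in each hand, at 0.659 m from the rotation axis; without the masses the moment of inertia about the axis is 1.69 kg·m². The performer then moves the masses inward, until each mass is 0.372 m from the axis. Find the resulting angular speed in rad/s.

ω₂ ≈ 76.2 rad/s

No external torque acts about the spin axis, so angular momentum is conserved.
I₁ = 1.69 + 2(1.91)(0.659)² = 3.349 kg·m²; I₂ = 1.69 + 2(1.91)(0.372)² = 2.219 kg·m².
ω₂ = I₁ω₁ / I₂ = (3.349)(482 rpm) / (2.219) = 727.6 rpm = 76.19 rad/s.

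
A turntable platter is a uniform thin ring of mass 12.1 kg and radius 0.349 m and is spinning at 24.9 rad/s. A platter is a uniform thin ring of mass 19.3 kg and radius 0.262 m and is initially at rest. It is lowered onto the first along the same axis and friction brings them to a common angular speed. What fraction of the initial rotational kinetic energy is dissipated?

fraction ≈ 0.473

The coupling torques are internal; angular momentum about the shared axis is conserved.
Moments of inertia: I_A = (12.1)(0.349)² = 1.474 kg·m²; I_B = (19.3)(0.262)² = 1.325 kg·m².
Taking A's sense as positive: L = (1.474)(24.9) = 36.70 kg·m²·rad/s.
Combined I = 1.474 + 1.325 = 2.799 kg·m².
ω_f = L / I = 36.70 / 2.799 = 13.11 rad/s.
KE_i = ½ΣIω² = 456.9 J; KE_f = ½(2.799)(13.11)² = 240.6 J.
Fraction dissipated = (KE_i − KE_f)/KE_i = 0.4734.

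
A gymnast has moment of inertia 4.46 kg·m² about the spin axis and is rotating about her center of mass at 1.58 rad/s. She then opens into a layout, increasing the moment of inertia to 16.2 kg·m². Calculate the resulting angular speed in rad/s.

ω₂ ≈ 0.435 rad/s

No external torque acts about the spin axis, so angular momentum is conserved.
ω₂ = I₁ω₁ / I₂ = (4.460)(1.58 rad/s) / (16.20) = 0.4350 rad/s.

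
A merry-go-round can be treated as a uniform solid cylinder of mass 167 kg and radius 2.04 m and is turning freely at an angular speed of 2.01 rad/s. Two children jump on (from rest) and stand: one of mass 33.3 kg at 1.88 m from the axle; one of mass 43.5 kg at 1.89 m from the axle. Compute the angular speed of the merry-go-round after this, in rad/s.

ω_f ≈ 1.13 rad/s

No external torque acts about the axle; L_before = L_after.
I_p = ½(167)(2.04)² = 347.5 kg·m².
Added inertia Σmr² = (33.3)(1.88)² + (43.5)(1.89)² = 273.1 kg·m²; I_f = 347.5 + 273.1 = 620.6 kg·m².
ω_f = I_p ω_i / I_f = (347.5)(2.01) / 620.6 = 1.126 rad/s.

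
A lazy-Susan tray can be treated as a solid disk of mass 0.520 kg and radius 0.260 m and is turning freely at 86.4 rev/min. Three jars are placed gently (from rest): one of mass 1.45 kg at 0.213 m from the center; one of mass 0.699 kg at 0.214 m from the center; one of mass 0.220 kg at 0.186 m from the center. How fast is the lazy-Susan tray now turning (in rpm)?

ω_f ≈ 12.3 rpm

The added mass arrives with no angular momentum about the center, and any external torque about the center is negligible, so the system's angular momentum is conserved.
I_p = ½(0.520)(0.260)² = 0.01758 kg·m².
Added inertia Σmr² = (1.45)(0.213)² + (0.699)(0.214)² + (0.220)(0.186)² = 0.1054 kg·m²; I_f = 0.01758 + 0.1054 = 0.1230 kg·m².
ω_f = I_p ω_i / I_f = (0.01758)(86.4) / 0.1230 = 12.35 rpm.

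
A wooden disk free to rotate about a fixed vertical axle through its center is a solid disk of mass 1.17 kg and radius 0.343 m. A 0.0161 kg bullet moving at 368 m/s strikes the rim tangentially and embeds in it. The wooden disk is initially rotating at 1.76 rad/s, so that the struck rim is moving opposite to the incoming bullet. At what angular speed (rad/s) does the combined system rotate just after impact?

About the axle the impulsive forces during the collision are internal, so angular momentum about that axis is conserved.
I_p = ½(1.17)(0.343)² = 0.06882 kg·m². Taking the sense of the bullet's angular momentum as positive, L_{bullet} = m v R = (0.0161)(368)(0.343) = 2.032 kg·m²/s.
L_i = −I_p ω_p + m v R = −(0.06882)(1.76) + 2.032 = 1.911 kg·m²/s.
After sticking, I_f = I_p + m R² = 0.06882 + (0.0161)(0.343)² = 0.07072 kg·m².
ω_f = L_i / I_f = 1.911 / 0.07072 = 27.02 rad/s.

|ω_f| ≈ 27.0 rad/s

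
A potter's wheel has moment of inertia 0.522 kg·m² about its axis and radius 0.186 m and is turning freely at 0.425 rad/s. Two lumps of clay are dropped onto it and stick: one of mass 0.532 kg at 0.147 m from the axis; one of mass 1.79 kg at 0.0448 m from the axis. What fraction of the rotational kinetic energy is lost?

No external torque acts about the axis; L_before = L_after.
Added inertia Σmr² = (0.532)(0.147)² + (1.79)(0.0448)² = 0.01509 kg·m²; I_f = 0.5220 + 0.01509 = 0.5371 kg·m².
ω_f = I_p ω_i / I_f = (0.5220)(0.425) / 0.5371 = 0.4131 rad/s.
KE_i = ½(0.5220)(0.4250 rad/s)² = 0.04714 J; KE_f = ½(0.5371)(0.4131)² = 0.04582 J.
Fraction lost = 0.02809.

fraction ≈ 0.0281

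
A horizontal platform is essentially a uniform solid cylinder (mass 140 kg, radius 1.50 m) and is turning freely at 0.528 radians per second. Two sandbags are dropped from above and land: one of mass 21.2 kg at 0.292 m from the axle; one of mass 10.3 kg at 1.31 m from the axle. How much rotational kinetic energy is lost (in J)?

energy lost ≈ 2.42 J

No external torque acts about the axle; L_before = L_after.
I_p = ½(140)(1.50)² = 157.5 kg·m².
Added inertia Σmr² = (21.2)(0.292)² + (10.3)(1.31)² = 19.48 kg·m²; I_f = 157.5 + 19.48 = 177.0 kg·m².
ω_f = I_p ω_i / I_f = (157.5)(0.528) / 177.0 = 0.4699 rad/s.
KE_i = ½(157.5)(0.5280 rad/s)² = 21.95 J; KE_f = ½(177.0)(0.4699)² = 19.54 J.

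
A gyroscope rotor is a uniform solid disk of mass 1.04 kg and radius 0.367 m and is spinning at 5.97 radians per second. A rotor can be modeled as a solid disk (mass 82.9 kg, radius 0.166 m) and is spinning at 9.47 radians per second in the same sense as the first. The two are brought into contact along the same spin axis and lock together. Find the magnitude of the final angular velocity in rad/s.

No external torque acts about the common axis, so total angular momentum is conserved.
Moments of inertia: I_A = ½(1.04)(0.367)² = 0.07004 kg·m²; I_B = ½(82.9)(0.166)² = 1.142 kg·m².
Taking A's sense as positive: L = (0.07004)(5.97) + (1.142)(9.47) = 11.23 kg·m²·rad/s.
Combined I = 0.07004 + 1.142 = 1.212 kg·m².
ω_f = L / I = 11.23 / 1.212 = 9.268 rad/s.

|ω_f| ≈ 9.27 rad/s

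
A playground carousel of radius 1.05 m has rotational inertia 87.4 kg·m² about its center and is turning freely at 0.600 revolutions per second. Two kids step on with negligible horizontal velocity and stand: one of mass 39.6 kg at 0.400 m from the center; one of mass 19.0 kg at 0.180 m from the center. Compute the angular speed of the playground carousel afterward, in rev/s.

ω_f ≈ 0.556 rev/s

No external torque acts about the center; L_before = L_after.
Added inertia Σmr² = (39.6)(0.400)² + (19.0)(0.180)² = 6.952 kg·m²; I_f = 87.40 + 6.952 = 94.35 kg·m².
ω_f = I_p ω_i / I_f = (87.40)(0.600) / 94.35 = 0.5558 rev/s.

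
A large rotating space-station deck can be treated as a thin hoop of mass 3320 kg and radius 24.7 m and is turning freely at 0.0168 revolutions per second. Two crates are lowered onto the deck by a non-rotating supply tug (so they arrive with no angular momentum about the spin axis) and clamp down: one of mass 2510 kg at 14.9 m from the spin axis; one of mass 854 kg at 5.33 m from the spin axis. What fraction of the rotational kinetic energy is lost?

fraction ≈ 0.223

No external torque acts about the spin axis; L_before = L_after.
I_p = (3320)(24.7)² = 2.025e+06 kg·m².
Added inertia Σmr² = (2510)(14.9)² + (854)(5.33)² = 5.815e+05 kg·m²; I_f = 2.025e+06 + 5.815e+05 = 2.607e+06 kg·m².
ω_f = I_p ω_i / I_f = (2.025e+06)(0.0168) / 2.607e+06 = 0.01305 rev/s.
KE_i = ½(2.025e+06)(0.1056 rad/s)² = 11280 J; KE_f = ½(2.607e+06)(0.08201)² = 8767 J.
Fraction lost = 0.2231.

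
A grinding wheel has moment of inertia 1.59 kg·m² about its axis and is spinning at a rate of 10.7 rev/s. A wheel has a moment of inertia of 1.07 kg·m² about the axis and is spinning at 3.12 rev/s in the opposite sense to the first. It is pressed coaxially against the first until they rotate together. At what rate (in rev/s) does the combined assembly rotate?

No external torque acts about the common axis, so total angular momentum is conserved.
Taking A's sense as positive: L = (1.590)(10.7) − (1.070)(3.12) = 13.67 kg·m²·rev/s.
Combined I = 1.590 + 1.070 = 2.660 kg·m².
ω_f = L / I = 13.67 / 2.660 = 5.141 rev/s.

|ω_f| ≈ 5.14 rev/s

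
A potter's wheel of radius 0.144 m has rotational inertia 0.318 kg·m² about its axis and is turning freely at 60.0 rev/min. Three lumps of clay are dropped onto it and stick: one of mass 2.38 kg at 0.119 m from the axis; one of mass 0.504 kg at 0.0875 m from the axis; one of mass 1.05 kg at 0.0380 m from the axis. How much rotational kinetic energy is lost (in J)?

energy lost ≈ 0.687 J

The added mass arrives with no angular momentum about the axis, and any external torque about the axis is negligible, so the system's angular momentum is conserved.
Added inertia Σmr² = (2.38)(0.119)² + (0.504)(0.0875)² + (1.05)(0.0380)² = 0.03908 kg·m²; I_f = 0.3180 + 0.03908 = 0.3571 kg·m².
ω_f = I_p ω_i / I_f = (0.3180)(60.0) / 0.3571 = 53.43 rpm.
KE_i = ½(0.3180)(6.283 rad/s)² = 6.277 J; KE_f = ½(0.3571)(5.596)² = 5.590 J.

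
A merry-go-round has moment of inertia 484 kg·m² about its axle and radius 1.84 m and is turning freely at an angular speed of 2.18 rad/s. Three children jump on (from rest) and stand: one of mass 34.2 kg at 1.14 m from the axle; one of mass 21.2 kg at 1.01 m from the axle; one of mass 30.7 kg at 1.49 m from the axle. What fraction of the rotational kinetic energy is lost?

No external torque acts about the axle; L_before = L_after.
Added inertia Σmr² = (34.2)(1.14)² + (21.2)(1.01)² + (30.7)(1.49)² = 134.2 kg·m²; I_f = 484.0 + 134.2 = 618.2 kg·m².
ω_f = I_p ω_i / I_f = (484.0)(2.18) / 618.2 = 1.707 rad/s.
KE_i = ½(484.0)(2.180 rad/s)² = 1150 J; KE_f = ½(618.2)(1.707)² = 900.4 J.
Fraction lost = 0.2171.

fraction ≈ 0.217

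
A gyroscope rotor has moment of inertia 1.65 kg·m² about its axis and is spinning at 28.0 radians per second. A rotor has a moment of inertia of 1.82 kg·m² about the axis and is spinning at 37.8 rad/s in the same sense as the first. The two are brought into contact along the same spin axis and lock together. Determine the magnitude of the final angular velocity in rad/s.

No external torque acts about the common axis, so total angular momentum is conserved.
Taking A's sense as positive: L = (1.650)(28.0) + (1.820)(37.8) = 115.0 kg·m²·rad/s.
Combined I = 1.650 + 1.820 = 3.470 kg·m².
ω_f = L / I = 115.0 / 3.470 = 33.14 rad/s.

|ω_f| ≈ 33.1 rad/s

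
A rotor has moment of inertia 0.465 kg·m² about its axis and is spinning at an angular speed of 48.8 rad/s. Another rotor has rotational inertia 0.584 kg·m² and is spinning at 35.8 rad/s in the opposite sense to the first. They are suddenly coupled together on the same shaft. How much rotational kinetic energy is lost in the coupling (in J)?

ΔKE lost ≈ 926 J

No external torque acts about the common axis, so total angular momentum is conserved.
Taking A's sense as positive: L = (0.4650)(48.8) − (0.5840)(35.8) = 1.785 kg·m²·rad/s.
Combined I = 0.4650 + 0.5840 = 1.049 kg·m².
ω_f = L / I = 1.785 / 1.049 = 1.701 rad/s.
KE_i = ½ΣIω² = 927.9 J; KE_f = ½(1.049)(1.701)² = 1.518 J.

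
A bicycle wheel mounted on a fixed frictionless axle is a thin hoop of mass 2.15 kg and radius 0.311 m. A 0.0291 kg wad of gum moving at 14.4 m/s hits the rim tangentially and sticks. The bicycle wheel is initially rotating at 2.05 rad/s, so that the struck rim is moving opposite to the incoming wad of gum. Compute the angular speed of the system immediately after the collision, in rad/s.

|ω_f| ≈ 1.40 rad/s

The axle reaction passes through the axle and exerts no torque about it; angular momentum about the axle is conserved through the impact.
I_p = (2.15)(0.311)² = 0.2080 kg·m². Taking the sense of the wad of gum's angular momentum as positive, L_{wad} = m v R = (0.0291)(14.4)(0.311) = 0.1303 kg·m²/s.
L_i = −I_p ω_p + m v R = −(0.2080)(2.05) + 0.1303 = -0.2960 kg·m²/s.
After sticking, I_f = I_p + m R² = 0.2080 + (0.0291)(0.311)² = 0.2108 kg·m².
ω_f = L_i / I_f = -0.2960 / 0.2108 = -1.404 rad/s.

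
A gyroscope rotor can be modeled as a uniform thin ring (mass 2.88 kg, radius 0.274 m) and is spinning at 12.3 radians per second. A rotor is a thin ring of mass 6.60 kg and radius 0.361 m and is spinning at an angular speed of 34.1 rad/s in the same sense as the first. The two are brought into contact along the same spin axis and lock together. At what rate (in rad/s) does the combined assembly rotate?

No external torque acts about the common axis, so total angular momentum is conserved.
Moments of inertia: I_A = (2.88)(0.274)² = 0.2162 kg·m²; I_B = (6.60)(0.361)² = 0.8601 kg·m².
Taking A's sense as positive: L = (0.2162)(12.3) + (0.8601)(34.1) = 31.99 kg·m²·rad/s.
Combined I = 0.2162 + 0.8601 = 1.076 kg·m².
ω_f = L / I = 31.99 / 1.076 = 29.72 rad/s.

|ω_f| ≈ 29.7 rad/s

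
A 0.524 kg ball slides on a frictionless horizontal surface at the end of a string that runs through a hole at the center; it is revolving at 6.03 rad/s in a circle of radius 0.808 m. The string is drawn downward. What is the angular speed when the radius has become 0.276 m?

ω₂ ≈ 51.7 rad/s

No torque about the axis ⇒ m r₁² ω₁ = m r₂² ω₂.
ω₂ = ω₁ (r₁/r₂)² = (6.03)(0.808/0.276)² = 51.68 rad/s.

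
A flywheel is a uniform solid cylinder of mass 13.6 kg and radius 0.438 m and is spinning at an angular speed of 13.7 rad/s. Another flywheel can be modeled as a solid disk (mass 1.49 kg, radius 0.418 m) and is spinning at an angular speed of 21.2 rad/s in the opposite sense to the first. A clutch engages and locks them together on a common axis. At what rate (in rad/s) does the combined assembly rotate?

No external torque acts about the common axis, so total angular momentum is conserved.
Moments of inertia: I_A = ½(13.6)(0.438)² = 1.305 kg·m²; I_B = ½(1.49)(0.418)² = 0.1302 kg·m².
Taking A's sense as positive: L = (1.305)(13.7) − (0.1302)(21.2) = 15.11 kg·m²·rad/s.
Combined I = 1.305 + 0.1302 = 1.435 kg·m².
ω_f = L / I = 15.11 / 1.435 = 10.53 rad/s.

|ω_f| ≈ 10.5 rad/s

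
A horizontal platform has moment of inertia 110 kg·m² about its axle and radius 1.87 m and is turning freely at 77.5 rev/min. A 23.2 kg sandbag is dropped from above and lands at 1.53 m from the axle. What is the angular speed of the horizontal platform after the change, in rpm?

The added mass arrives with no angular momentum about the axle, and any external torque about the axle is negligible, so the system's angular momentum is conserved.
Added inertia Σmr² = (23.2)(1.53)² = 54.31 kg·m²; I_f = 110.0 + 54.31 = 164.3 kg·m².
ω_f = I_p ω_i / I_f = (110.0)(77.5) / 164.3 = 51.88 rpm.

ω_f ≈ 51.9 rpm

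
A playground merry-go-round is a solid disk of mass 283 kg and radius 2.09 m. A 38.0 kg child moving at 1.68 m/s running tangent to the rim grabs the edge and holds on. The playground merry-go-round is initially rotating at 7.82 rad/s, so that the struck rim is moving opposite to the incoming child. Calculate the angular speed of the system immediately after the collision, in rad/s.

|ω_f| ≈ 5.99 rad/s

The axle reaction passes through the axle and exerts no torque about it; angular momentum about the axle is conserved through the impact.
I_p = ½(283)(2.09)² = 618.1 kg·m². Taking the sense of the child's angular momentum as positive, L_{child} = m v R = (38.0)(1.68)(2.09) = 133.4 kg·m²/s.
L_i = −I_p ω_p + m v R = −(618.1)(7.82) + 133.4 = -4700 kg·m²/s.
After sticking, I_f = I_p + m R² = 618.1 + (38.0)(2.09)² = 784.1 kg·m².
ω_f = L_i / I_f = -4700 / 784.1 = -5.994 rad/s.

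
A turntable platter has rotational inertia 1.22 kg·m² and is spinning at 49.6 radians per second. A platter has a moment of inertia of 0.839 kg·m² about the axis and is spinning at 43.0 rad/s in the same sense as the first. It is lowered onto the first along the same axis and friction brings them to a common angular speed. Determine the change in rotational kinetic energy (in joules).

The coupling torques are internal; angular momentum about the shared axis is conserved.
Taking A's sense as positive: L = (1.220)(49.6) + (0.8390)(43.0) = 96.59 kg·m²·rad/s.
Combined I = 1.220 + 0.8390 = 2.059 kg·m².
ω_f = L / I = 96.59 / 2.059 = 46.91 rad/s.
KE_i = ½ΣIω² = 2276 J; KE_f = ½(2.059)(46.91)² = 2266 J.

ΔKE ≈ -10.8 J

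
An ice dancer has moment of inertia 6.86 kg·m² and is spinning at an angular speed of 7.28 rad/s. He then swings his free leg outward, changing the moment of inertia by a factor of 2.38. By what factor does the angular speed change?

Angular momentum about the spin axis is conserved since the torque about it is zero.
I₂ = 2.38 × 6.86 = 16.33 kg·m².
ω₂/ω₁ = I₁/I₂ = 6.860 / 16.33 = 0.4202.

ω₂/ω₁ ≈ 0.420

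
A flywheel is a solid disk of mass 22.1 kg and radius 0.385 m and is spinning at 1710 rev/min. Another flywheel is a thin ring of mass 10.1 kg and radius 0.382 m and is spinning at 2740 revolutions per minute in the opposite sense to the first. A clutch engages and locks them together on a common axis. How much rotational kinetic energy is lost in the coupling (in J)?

The coupling torques are internal; angular momentum about the shared axis is conserved.
Moments of inertia: I_A = ½(22.1)(0.385)² = 1.638 kg·m²; I_B = (10.1)(0.382)² = 1.474 kg·m².
Taking A's sense as positive: L = (1.638)(1710) − (1.474)(2740) = -1238 kg·m²·rpm.
Combined I = 1.638 + 1.474 = 3.112 kg·m².
ω_f = L / I = -1238 / 3.112 = -397.7 rpm.
KE_i = ½ΣIω² = 86930 J; KE_f = ½(3.112)(41.65)² = 2699 J.

ΔKE lost ≈ 84200 J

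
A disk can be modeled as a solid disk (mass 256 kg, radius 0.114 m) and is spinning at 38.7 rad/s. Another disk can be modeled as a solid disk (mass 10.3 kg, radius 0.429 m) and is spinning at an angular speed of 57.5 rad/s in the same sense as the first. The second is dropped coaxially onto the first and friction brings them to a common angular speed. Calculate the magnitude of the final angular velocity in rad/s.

|ω_f| ≈ 45.5 rad/s

No external torque acts about the common axis, so total angular momentum is conserved.
Moments of inertia: I_A = ½(256)(0.114)² = 1.663 kg·m²; I_B = ½(10.3)(0.429)² = 0.9478 kg·m².
Taking A's sense as positive: L = (1.663)(38.7) + (0.9478)(57.5) = 118.9 kg·m²·rad/s.
Combined I = 1.663 + 0.9478 = 2.611 kg·m².
ω_f = L / I = 118.9 / 2.611 = 45.52 rad/s.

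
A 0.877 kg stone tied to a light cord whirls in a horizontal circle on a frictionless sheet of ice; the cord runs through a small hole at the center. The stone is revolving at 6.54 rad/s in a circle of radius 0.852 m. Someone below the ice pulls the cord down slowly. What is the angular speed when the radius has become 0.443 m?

ω₂ ≈ 24.2 rad/s

The constraining force is radial, so m r² ω about the center is conserved.
ω₂ = ω₁ (r₁/r₂)² = (6.54)(0.852/0.443)² = 24.19 rad/s.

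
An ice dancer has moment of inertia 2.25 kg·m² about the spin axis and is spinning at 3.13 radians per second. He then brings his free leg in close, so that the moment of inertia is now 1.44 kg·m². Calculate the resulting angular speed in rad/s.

With no external torque about the axis, L is conserved: I₁ω₁ = I₂ω₂.
ω₂ = I₁ω₁ / I₂ = (2.250)(3.13 rad/s) / (1.440) = 4.891 rad/s.

ω₂ ≈ 4.89 rad/s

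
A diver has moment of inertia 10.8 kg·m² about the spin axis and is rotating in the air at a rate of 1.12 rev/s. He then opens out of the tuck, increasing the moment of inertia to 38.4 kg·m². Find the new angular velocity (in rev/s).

Angular momentum about the spin axis is conserved since the torque about it is zero.
ω₂ = I₁ω₁ / I₂ = (10.80)(1.12 rev/s) / (38.40) = 0.3150 rev/s.

ω₂ ≈ 0.315 rev/s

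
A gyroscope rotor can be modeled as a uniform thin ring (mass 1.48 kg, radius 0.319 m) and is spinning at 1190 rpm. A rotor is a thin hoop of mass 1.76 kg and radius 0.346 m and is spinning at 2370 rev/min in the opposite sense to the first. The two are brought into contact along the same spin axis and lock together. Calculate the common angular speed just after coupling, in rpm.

No external torque acts about the common axis, so total angular momentum is conserved.
Moments of inertia: I_A = (1.48)(0.319)² = 0.1506 kg·m²; I_B = (1.76)(0.346)² = 0.2107 kg·m².
Taking A's sense as positive: L = (0.1506)(1190) − (0.2107)(2370) = -320.1 kg·m²·rpm.
Combined I = 0.1506 + 0.2107 = 0.3613 kg·m².
ω_f = L / I = -320.1 / 0.3613 = -886.1 rpm.

|ω_f| ≈ 886 rpm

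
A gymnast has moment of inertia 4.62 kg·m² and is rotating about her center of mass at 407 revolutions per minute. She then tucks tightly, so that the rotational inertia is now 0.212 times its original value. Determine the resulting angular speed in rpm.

ω₂ ≈ 1920 rpm

No external torque acts about the spin axis, so angular momentum is conserved.
I₂ = 0.212 × 4.62 = 0.9794 kg·m².
ω₂ = I₁ω₁ / I₂ = (4.620)(407 rpm) / (0.9794) = 1920 rpm.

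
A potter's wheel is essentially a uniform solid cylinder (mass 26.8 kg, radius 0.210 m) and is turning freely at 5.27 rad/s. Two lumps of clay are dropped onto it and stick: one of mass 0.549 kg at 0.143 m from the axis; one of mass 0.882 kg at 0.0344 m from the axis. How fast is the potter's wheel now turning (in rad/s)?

ω_f ≈ 5.16 rad/s

The added mass arrives with no angular momentum about the axis, and any external torque about the axis is negligible, so the system's angular momentum is conserved.
I_p = ½(26.8)(0.210)² = 0.5909 kg·m².
Added inertia Σmr² = (0.549)(0.143)² + (0.882)(0.0344)² = 0.01227 kg·m²; I_f = 0.5909 + 0.01227 = 0.6032 kg·m².
ω_f = I_p ω_i / I_f = (0.5909)(5.27) / 0.6032 = 5.163 rad/s.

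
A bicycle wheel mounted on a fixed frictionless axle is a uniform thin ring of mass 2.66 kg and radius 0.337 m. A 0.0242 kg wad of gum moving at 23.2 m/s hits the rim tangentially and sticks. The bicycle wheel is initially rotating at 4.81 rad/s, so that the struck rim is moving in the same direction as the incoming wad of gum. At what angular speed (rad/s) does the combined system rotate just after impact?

|ω_f| ≈ 5.39 rad/s

About the axle the impulsive forces during the collision are internal, so angular momentum about that axis is conserved.
I_p = (2.66)(0.337)² = 0.3021 kg·m². Taking the sense of the wad of gum's angular momentum as positive, L_{wad} = m v R = (0.0242)(23.2)(0.337) = 0.1892 kg·m²/s.
L_i = +I_p ω_p + m v R = +(0.3021)(4.81) + 0.1892 = 1.642 kg·m²/s.
After sticking, I_f = I_p + m R² = 0.3021 + (0.0242)(0.337)² = 0.3048 kg·m².
ω_f = L_i / I_f = 1.642 / 0.3048 = 5.387 rad/s.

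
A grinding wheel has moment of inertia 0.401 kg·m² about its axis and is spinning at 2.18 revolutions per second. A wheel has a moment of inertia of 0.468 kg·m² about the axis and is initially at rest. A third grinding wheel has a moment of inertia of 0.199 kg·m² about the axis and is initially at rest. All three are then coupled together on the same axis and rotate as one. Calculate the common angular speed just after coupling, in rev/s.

The coupling torques are internal; angular momentum about the shared axis is conserved.
Taking A's sense as positive: L = (0.4010)(2.18) = 0.8742 kg·m²·rev/s.
Combined I = 0.4010 + 0.4680 + 0.1990 = 1.068 kg·m².
ω_f = L / I = 0.8742 / 1.068 = 0.8185 rev/s.

|ω_f| ≈ 0.819 rev/s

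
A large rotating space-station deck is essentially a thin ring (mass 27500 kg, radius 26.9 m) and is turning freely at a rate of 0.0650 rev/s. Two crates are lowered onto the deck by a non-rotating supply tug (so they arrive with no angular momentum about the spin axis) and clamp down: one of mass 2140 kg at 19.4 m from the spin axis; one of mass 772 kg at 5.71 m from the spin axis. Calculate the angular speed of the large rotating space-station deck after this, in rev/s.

ω_f ≈ 0.0624 rev/s

The added mass arrives with no angular momentum about the spin axis, and any external torque about the spin axis is negligible, so the system's angular momentum is conserved.
I_p = (27500)(26.9)² = 1.990e+07 kg·m².
Added inertia Σmr² = (2140)(19.4)² + (772)(5.71)² = 8.306e+05 kg·m²; I_f = 1.990e+07 + 8.306e+05 = 2.073e+07 kg·m².
ω_f = I_p ω_i / I_f = (1.990e+07)(0.0650) / 2.073e+07 = 0.06240 rev/s.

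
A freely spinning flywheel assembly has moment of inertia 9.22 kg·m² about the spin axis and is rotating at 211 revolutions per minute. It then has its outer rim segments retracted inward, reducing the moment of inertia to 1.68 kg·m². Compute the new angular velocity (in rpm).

ω₂ ≈ 1160 rpm

No external torque acts about the spin axis, so angular momentum is conserved.
ω₂ = I₁ω₁ / I₂ = (9.220)(211 rpm) / (1.680) = 1158 rpm.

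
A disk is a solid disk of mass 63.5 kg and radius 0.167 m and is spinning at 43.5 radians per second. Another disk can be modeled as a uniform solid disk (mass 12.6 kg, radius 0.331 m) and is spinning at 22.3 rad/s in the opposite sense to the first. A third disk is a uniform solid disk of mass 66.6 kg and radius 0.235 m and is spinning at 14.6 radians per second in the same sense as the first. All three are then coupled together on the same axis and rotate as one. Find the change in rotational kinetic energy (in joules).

No external torque acts about the common axis, so total angular momentum is conserved.
Moments of inertia: I_A = ½(63.5)(0.167)² = 0.8855 kg·m²; I_B = ½(12.6)(0.331)² = 0.6902 kg·m²; I_C = ½(66.6)(0.235)² = 1.839 kg·m².
Taking A's sense as positive: L = (0.8855)(43.5) − (0.6902)(22.3) + (1.839)(14.6) = 49.98 kg·m²·rad/s.
Combined I = 0.8855 + 0.6902 + 1.839 = 3.415 kg·m².
ω_f = L / I = 49.98 / 3.415 = 14.64 rad/s.
KE_i = ½ΣIω² = 1205 J; KE_f = ½(3.415)(14.64)² = 365.7 J.

ΔKE ≈ -840 J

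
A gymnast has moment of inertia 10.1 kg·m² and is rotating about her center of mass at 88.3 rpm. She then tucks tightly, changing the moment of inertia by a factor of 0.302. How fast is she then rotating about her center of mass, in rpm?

ω₂ ≈ 292 rpm

With no external torque about the axis, L is conserved: I₁ω₁ = I₂ω₂.
I₂ = 0.302 × 10.1 = 3.050 kg·m².
ω₂ = I₁ω₁ / I₂ = (10.10)(88.3 rpm) / (3.050) = 292.4 rpm.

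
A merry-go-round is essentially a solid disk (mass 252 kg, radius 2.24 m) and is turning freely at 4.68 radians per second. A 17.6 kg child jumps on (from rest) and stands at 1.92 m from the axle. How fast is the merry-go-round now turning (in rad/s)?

ω_f ≈ 4.24 rad/s

The added mass arrives with no angular momentum about the axle, and any external torque about the axle is negligible, so the system's angular momentum is conserved.
I_p = ½(252)(2.24)² = 632.2 kg·m².
Added inertia Σmr² = (17.6)(1.92)² = 64.88 kg·m²; I_f = 632.2 + 64.88 = 697.1 kg·m².
ω_f = I_p ω_i / I_f = (632.2)(4.68) / 697.1 = 4.244 rad/s.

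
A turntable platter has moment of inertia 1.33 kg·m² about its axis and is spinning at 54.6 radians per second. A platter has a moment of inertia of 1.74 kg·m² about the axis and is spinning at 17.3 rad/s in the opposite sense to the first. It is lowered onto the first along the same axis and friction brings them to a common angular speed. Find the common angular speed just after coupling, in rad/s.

|ω_f| ≈ 13.8 rad/s

No external torque acts about the common axis, so total angular momentum is conserved.
Taking A's sense as positive: L = (1.330)(54.6) − (1.740)(17.3) = 42.52 kg·m²·rad/s.
Combined I = 1.330 + 1.740 = 3.070 kg·m².
ω_f = L / I = 42.52 / 3.070 = 13.85 rad/s.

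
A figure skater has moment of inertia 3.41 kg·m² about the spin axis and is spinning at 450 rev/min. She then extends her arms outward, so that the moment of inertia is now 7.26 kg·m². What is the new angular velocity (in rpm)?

With no external torque about the axis, L is conserved: I₁ω₁ = I₂ω₂.
ω₂ = I₁ω₁ / I₂ = (3.410)(450 rpm) / (7.260) = 211.4 rpm.

ω₂ ≈ 211 rpm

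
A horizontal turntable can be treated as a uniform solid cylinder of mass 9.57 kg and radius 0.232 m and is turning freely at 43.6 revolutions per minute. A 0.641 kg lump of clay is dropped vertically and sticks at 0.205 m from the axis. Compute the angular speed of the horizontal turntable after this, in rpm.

ω_f ≈ 39.5 rpm

No external torque acts about the axis; L_before = L_after.
I_p = ½(9.57)(0.232)² = 0.2575 kg·m².
Added inertia Σmr² = (0.641)(0.205)² = 0.02694 kg·m²; I_f = 0.2575 + 0.02694 = 0.2845 kg·m².
ω_f = I_p ω_i / I_f = (0.2575)(43.6) / 0.2845 = 39.47 rpm.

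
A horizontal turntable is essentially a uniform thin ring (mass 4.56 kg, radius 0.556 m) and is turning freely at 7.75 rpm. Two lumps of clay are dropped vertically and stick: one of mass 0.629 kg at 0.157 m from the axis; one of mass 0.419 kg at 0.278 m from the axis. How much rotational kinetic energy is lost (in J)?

No external torque acts about the axis; L_before = L_after.
I_p = (4.56)(0.556)² = 1.410 kg·m².
Added inertia Σmr² = (0.629)(0.157)² + (0.419)(0.278)² = 0.04789 kg·m²; I_f = 1.410 + 0.04789 = 1.458 kg·m².
ω_f = I_p ω_i / I_f = (1.410)(7.75) / 1.458 = 7.495 rpm.
KE_i = ½(1.410)(0.8116 rad/s)² = 0.4642 J; KE_f = ½(1.458)(0.7849)² = 0.4490 J.

energy lost ≈ 0.0153 J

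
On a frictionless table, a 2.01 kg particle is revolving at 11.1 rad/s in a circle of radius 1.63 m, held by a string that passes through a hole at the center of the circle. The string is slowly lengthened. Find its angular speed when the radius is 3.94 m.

The constraining force is radial, so m r² ω about the center is conserved.
ω₂ = ω₁ (r₁/r₂)² = (11.1)(1.63/3.94)² = 1.900 rad/s.

ω₂ ≈ 1.90 rad/s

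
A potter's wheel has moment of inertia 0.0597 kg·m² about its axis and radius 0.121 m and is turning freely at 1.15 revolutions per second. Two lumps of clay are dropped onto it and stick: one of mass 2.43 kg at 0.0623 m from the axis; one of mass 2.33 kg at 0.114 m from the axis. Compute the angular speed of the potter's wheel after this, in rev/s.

No external torque acts about the axis; L_before = L_after.
Added inertia Σmr² = (2.43)(0.0623)² + (2.33)(0.114)² = 0.03971 kg·m²; I_f = 0.05970 + 0.03971 = 0.09941 kg·m².
ω_f = I_p ω_i / I_f = (0.05970)(1.15) / 0.09941 = 0.6906 rev/s.

ω_f ≈ 0.691 rev/s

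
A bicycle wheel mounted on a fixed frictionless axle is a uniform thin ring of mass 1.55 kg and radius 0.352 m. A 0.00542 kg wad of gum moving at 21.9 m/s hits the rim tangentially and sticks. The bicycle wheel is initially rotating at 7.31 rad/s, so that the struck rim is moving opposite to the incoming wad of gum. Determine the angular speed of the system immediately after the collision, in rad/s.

|ω_f| ≈ 7.07 rad/s

About the axle the impulsive forces during the collision are internal, so angular momentum about that axis is conserved.
I_p = (1.55)(0.352)² = 0.1921 kg·m². Taking the sense of the wad of gum's angular momentum as positive, L_{wad} = m v R = (0.00542)(21.9)(0.352) = 0.04178 kg·m²/s.
L_i = −I_p ω_p + m v R = −(0.1921)(7.31) + 0.04178 = -1.362 kg·m²/s.
After sticking, I_f = I_p + m R² = 0.1921 + (0.00542)(0.352)² = 0.1927 kg·m².
ω_f = L_i / I_f = -1.362 / 0.1927 = -7.068 rad/s.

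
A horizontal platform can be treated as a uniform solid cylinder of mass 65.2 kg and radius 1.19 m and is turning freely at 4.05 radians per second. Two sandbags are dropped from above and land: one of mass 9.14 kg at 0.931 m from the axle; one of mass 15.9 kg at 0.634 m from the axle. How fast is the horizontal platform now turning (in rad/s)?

No external torque acts about the axle; L_before = L_after.
I_p = ½(65.2)(1.19)² = 46.16 kg·m².
Added inertia Σmr² = (9.14)(0.931)² + (15.9)(0.634)² = 14.31 kg·m²; I_f = 46.16 + 14.31 = 60.48 kg·m².
ω_f = I_p ω_i / I_f = (46.16)(4.05) / 60.48 = 3.091 rad/s.

ω_f ≈ 3.09 rad/s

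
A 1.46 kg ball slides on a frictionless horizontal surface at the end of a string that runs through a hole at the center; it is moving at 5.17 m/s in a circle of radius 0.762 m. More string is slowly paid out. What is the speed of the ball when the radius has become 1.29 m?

Central (radial) force ⇒ zero torque about the center ⇒ m v r is constant.
v₂ = v₁ r₁ / r₂ = (5.17)(0.762) / (1.29) = 3.054 m/s.

v₂ ≈ 3.05 m/s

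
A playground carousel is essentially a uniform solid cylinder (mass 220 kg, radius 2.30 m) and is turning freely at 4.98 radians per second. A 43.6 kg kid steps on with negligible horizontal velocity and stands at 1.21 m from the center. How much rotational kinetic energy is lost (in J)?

energy lost ≈ 713 J

The added mass arrives with no angular momentum about the center, and any external torque about the center is negligible, so the system's angular momentum is conserved.
I_p = ½(220)(2.30)² = 581.9 kg·m².
Added inertia Σmr² = (43.6)(1.21)² = 63.83 kg·m²; I_f = 581.9 + 63.83 = 645.7 kg·m².
ω_f = I_p ω_i / I_f = (581.9)(4.98) / 645.7 = 4.488 rad/s.
KE_i = ½(581.9)(4.980 rad/s)² = 7216 J; KE_f = ½(645.7)(4.488)² = 6502 J.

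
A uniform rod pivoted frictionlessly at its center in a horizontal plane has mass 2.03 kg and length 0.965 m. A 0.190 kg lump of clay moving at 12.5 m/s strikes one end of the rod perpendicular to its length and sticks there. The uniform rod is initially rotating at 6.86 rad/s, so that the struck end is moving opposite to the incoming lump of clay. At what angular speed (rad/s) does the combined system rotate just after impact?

|ω_f| ≈ 0.323 rad/s

The axle reaction passes through the pivot and exerts no torque about it; angular momentum about the pivot is conserved through the impact.
I_p = (1/12)(2.03)(0.965)² = 0.1575 kg·m². Taking the sense of the lump of clay's angular momentum as positive, L_{lump} = m v R = (0.190)(12.5)(0.965/2) = 1.146 kg·m²/s.
L_i = −I_p ω_p + m v R = −(0.1575)(6.86) + 1.146 = 0.06527 kg·m²/s.
After sticking, I_f = I_p + m R² = 0.1575 + (0.190)(0.965/2)² = 0.2018 kg·m².
ω_f = L_i / I_f = 0.06527 / 0.2018 = 0.3235 rad/s.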